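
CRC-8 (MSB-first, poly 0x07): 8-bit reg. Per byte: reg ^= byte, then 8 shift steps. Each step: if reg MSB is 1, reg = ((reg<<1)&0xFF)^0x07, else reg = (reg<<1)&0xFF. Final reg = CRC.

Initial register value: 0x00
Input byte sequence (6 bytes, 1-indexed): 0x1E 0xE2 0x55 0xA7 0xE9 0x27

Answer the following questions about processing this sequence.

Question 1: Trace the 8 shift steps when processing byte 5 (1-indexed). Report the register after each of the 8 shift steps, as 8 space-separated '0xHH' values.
After byte 1 (0x1E): reg=0x5A
After byte 2 (0xE2): reg=0x21
After byte 3 (0x55): reg=0x4B
After byte 4 (0xA7): reg=0x8A
Register before byte 5: 0x8A
After XOR with byte 0xE9: 0x63

Answer: 0xC6 0x8B 0x11 0x22 0x44 0x88 0x17 0x2E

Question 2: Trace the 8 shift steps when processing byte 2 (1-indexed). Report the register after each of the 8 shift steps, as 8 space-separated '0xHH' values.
After byte 1 (0x1E): reg=0x5A
Register before byte 2: 0x5A
After XOR with byte 0xE2: 0xB8

Answer: 0x77 0xEE 0xDB 0xB1 0x65 0xCA 0x93 0x21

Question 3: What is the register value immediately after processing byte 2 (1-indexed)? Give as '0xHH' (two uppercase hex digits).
After byte 1 (0x1E): reg=0x5A
After byte 2 (0xE2): reg=0x21

Answer: 0x21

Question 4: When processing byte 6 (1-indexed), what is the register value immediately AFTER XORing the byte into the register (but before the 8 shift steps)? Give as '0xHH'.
Answer: 0x09

Derivation:
Register before byte 6: 0x2E
Byte 6: 0x27
0x2E XOR 0x27 = 0x09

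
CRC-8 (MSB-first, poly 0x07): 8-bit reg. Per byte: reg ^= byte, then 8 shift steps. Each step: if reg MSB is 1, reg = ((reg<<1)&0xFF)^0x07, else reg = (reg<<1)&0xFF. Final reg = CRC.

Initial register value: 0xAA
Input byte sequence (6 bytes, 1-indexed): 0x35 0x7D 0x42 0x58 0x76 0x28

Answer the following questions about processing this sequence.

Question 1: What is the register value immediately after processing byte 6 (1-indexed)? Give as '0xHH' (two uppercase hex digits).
After byte 1 (0x35): reg=0xD4
After byte 2 (0x7D): reg=0x56
After byte 3 (0x42): reg=0x6C
After byte 4 (0x58): reg=0x8C
After byte 5 (0x76): reg=0xE8
After byte 6 (0x28): reg=0x4E

Answer: 0x4E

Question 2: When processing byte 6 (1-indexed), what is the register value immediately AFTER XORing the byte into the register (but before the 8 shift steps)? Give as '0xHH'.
Register before byte 6: 0xE8
Byte 6: 0x28
0xE8 XOR 0x28 = 0xC0

Answer: 0xC0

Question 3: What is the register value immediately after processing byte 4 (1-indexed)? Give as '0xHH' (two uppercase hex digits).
After byte 1 (0x35): reg=0xD4
After byte 2 (0x7D): reg=0x56
After byte 3 (0x42): reg=0x6C
After byte 4 (0x58): reg=0x8C

Answer: 0x8C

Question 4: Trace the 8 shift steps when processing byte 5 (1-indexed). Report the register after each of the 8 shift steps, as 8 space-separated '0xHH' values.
After byte 1 (0x35): reg=0xD4
After byte 2 (0x7D): reg=0x56
After byte 3 (0x42): reg=0x6C
After byte 4 (0x58): reg=0x8C
Register before byte 5: 0x8C
After XOR with byte 0x76: 0xFA

Answer: 0xF3 0xE1 0xC5 0x8D 0x1D 0x3A 0x74 0xE8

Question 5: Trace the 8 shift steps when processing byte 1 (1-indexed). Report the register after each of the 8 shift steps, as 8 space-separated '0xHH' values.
Answer: 0x39 0x72 0xE4 0xCF 0x99 0x35 0x6A 0xD4

Derivation:
Register before byte 1: 0xAA
After XOR with byte 0x35: 0x9F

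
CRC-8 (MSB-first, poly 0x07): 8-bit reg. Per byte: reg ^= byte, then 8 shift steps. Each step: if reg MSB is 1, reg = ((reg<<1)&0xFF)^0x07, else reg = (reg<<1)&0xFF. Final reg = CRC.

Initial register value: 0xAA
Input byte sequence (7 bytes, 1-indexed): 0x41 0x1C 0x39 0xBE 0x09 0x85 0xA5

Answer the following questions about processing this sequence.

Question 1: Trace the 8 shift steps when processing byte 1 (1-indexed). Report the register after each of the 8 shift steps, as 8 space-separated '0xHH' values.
Register before byte 1: 0xAA
After XOR with byte 0x41: 0xEB

Answer: 0xD1 0xA5 0x4D 0x9A 0x33 0x66 0xCC 0x9F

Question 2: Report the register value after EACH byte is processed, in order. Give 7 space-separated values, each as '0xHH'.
0x9F 0x80 0x26 0xC1 0x76 0xD7 0x59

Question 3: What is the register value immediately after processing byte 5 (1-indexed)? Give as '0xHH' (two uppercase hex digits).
Answer: 0x76

Derivation:
After byte 1 (0x41): reg=0x9F
After byte 2 (0x1C): reg=0x80
After byte 3 (0x39): reg=0x26
After byte 4 (0xBE): reg=0xC1
After byte 5 (0x09): reg=0x76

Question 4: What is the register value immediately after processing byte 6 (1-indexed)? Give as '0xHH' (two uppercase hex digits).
After byte 1 (0x41): reg=0x9F
After byte 2 (0x1C): reg=0x80
After byte 3 (0x39): reg=0x26
After byte 4 (0xBE): reg=0xC1
After byte 5 (0x09): reg=0x76
After byte 6 (0x85): reg=0xD7

Answer: 0xD7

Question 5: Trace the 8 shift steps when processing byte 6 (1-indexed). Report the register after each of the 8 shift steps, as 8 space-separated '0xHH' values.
After byte 1 (0x41): reg=0x9F
After byte 2 (0x1C): reg=0x80
After byte 3 (0x39): reg=0x26
After byte 4 (0xBE): reg=0xC1
After byte 5 (0x09): reg=0x76
Register before byte 6: 0x76
After XOR with byte 0x85: 0xF3

Answer: 0xE1 0xC5 0x8D 0x1D 0x3A 0x74 0xE8 0xD7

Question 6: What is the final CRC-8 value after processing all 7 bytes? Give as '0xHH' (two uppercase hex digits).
Answer: 0x59

Derivation:
After byte 1 (0x41): reg=0x9F
After byte 2 (0x1C): reg=0x80
After byte 3 (0x39): reg=0x26
After byte 4 (0xBE): reg=0xC1
After byte 5 (0x09): reg=0x76
After byte 6 (0x85): reg=0xD7
After byte 7 (0xA5): reg=0x59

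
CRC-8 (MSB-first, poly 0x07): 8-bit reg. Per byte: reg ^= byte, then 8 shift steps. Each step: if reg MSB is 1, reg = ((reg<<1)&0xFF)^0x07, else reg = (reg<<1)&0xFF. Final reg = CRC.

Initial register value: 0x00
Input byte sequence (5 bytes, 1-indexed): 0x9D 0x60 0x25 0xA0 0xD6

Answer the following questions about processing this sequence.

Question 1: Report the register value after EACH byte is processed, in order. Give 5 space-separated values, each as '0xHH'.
0xDA 0x2F 0x36 0xEB 0xB3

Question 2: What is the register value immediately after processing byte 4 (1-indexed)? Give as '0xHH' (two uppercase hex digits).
Answer: 0xEB

Derivation:
After byte 1 (0x9D): reg=0xDA
After byte 2 (0x60): reg=0x2F
After byte 3 (0x25): reg=0x36
After byte 4 (0xA0): reg=0xEB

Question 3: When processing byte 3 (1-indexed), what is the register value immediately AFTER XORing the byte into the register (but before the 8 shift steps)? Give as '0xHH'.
Register before byte 3: 0x2F
Byte 3: 0x25
0x2F XOR 0x25 = 0x0A

Answer: 0x0A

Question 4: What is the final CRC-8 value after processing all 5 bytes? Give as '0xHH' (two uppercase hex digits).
Answer: 0xB3

Derivation:
After byte 1 (0x9D): reg=0xDA
After byte 2 (0x60): reg=0x2F
After byte 3 (0x25): reg=0x36
After byte 4 (0xA0): reg=0xEB
After byte 5 (0xD6): reg=0xB3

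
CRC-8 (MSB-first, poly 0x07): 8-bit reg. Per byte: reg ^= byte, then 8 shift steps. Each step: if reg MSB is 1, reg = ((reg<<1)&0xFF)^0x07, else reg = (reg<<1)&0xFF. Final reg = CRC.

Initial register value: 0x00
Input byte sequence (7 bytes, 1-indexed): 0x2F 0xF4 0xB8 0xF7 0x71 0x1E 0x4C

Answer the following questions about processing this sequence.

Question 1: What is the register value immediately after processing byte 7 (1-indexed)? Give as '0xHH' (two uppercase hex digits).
Answer: 0x14

Derivation:
After byte 1 (0x2F): reg=0xCD
After byte 2 (0xF4): reg=0xAF
After byte 3 (0xB8): reg=0x65
After byte 4 (0xF7): reg=0xF7
After byte 5 (0x71): reg=0x9B
After byte 6 (0x1E): reg=0x92
After byte 7 (0x4C): reg=0x14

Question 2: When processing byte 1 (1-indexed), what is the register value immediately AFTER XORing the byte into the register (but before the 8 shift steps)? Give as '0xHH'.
Answer: 0x2F

Derivation:
Register before byte 1: 0x00
Byte 1: 0x2F
0x00 XOR 0x2F = 0x2F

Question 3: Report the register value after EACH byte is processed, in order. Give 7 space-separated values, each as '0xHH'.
0xCD 0xAF 0x65 0xF7 0x9B 0x92 0x14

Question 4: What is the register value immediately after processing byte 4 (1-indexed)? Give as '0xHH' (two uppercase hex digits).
After byte 1 (0x2F): reg=0xCD
After byte 2 (0xF4): reg=0xAF
After byte 3 (0xB8): reg=0x65
After byte 4 (0xF7): reg=0xF7

Answer: 0xF7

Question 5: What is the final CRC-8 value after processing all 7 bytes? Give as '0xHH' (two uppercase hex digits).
After byte 1 (0x2F): reg=0xCD
After byte 2 (0xF4): reg=0xAF
After byte 3 (0xB8): reg=0x65
After byte 4 (0xF7): reg=0xF7
After byte 5 (0x71): reg=0x9B
After byte 6 (0x1E): reg=0x92
After byte 7 (0x4C): reg=0x14

Answer: 0x14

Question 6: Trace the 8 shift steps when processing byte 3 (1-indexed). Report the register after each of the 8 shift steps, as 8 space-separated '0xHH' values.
Answer: 0x2E 0x5C 0xB8 0x77 0xEE 0xDB 0xB1 0x65

Derivation:
After byte 1 (0x2F): reg=0xCD
After byte 2 (0xF4): reg=0xAF
Register before byte 3: 0xAF
After XOR with byte 0xB8: 0x17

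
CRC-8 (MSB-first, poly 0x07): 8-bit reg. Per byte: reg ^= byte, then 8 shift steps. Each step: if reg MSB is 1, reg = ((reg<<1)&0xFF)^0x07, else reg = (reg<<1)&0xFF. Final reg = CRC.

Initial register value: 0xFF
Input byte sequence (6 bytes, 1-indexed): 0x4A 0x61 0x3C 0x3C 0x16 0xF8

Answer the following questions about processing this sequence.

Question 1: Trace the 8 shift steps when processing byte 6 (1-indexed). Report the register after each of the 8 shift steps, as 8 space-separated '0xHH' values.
Answer: 0xD1 0xA5 0x4D 0x9A 0x33 0x66 0xCC 0x9F

Derivation:
After byte 1 (0x4A): reg=0x02
After byte 2 (0x61): reg=0x2E
After byte 3 (0x3C): reg=0x7E
After byte 4 (0x3C): reg=0xC9
After byte 5 (0x16): reg=0x13
Register before byte 6: 0x13
After XOR with byte 0xF8: 0xEB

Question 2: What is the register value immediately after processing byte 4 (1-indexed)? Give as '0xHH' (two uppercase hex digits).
Answer: 0xC9

Derivation:
After byte 1 (0x4A): reg=0x02
After byte 2 (0x61): reg=0x2E
After byte 3 (0x3C): reg=0x7E
After byte 4 (0x3C): reg=0xC9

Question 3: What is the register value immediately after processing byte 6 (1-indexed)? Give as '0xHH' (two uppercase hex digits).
After byte 1 (0x4A): reg=0x02
After byte 2 (0x61): reg=0x2E
After byte 3 (0x3C): reg=0x7E
After byte 4 (0x3C): reg=0xC9
After byte 5 (0x16): reg=0x13
After byte 6 (0xF8): reg=0x9F

Answer: 0x9F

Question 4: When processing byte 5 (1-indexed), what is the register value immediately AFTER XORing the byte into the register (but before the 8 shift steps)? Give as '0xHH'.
Answer: 0xDF

Derivation:
Register before byte 5: 0xC9
Byte 5: 0x16
0xC9 XOR 0x16 = 0xDF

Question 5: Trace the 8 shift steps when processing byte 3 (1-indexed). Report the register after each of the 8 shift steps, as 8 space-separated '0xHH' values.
Answer: 0x24 0x48 0x90 0x27 0x4E 0x9C 0x3F 0x7E

Derivation:
After byte 1 (0x4A): reg=0x02
After byte 2 (0x61): reg=0x2E
Register before byte 3: 0x2E
After XOR with byte 0x3C: 0x12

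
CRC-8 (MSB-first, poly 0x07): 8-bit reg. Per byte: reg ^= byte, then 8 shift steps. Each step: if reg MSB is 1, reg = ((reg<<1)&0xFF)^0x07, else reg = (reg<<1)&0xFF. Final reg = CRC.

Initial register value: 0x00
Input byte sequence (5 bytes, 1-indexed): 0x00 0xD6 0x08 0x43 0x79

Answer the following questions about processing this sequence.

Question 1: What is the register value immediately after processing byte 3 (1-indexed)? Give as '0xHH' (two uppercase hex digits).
After byte 1 (0x00): reg=0x00
After byte 2 (0xD6): reg=0x2C
After byte 3 (0x08): reg=0xFC

Answer: 0xFC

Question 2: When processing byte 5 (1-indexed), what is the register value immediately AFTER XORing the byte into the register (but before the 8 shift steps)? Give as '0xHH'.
Answer: 0x4D

Derivation:
Register before byte 5: 0x34
Byte 5: 0x79
0x34 XOR 0x79 = 0x4D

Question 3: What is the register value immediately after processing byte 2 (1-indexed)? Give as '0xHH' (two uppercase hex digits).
After byte 1 (0x00): reg=0x00
After byte 2 (0xD6): reg=0x2C

Answer: 0x2C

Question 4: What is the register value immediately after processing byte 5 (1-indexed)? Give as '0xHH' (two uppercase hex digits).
Answer: 0xE4

Derivation:
After byte 1 (0x00): reg=0x00
After byte 2 (0xD6): reg=0x2C
After byte 3 (0x08): reg=0xFC
After byte 4 (0x43): reg=0x34
After byte 5 (0x79): reg=0xE4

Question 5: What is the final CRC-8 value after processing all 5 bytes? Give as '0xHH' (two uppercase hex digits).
After byte 1 (0x00): reg=0x00
After byte 2 (0xD6): reg=0x2C
After byte 3 (0x08): reg=0xFC
After byte 4 (0x43): reg=0x34
After byte 5 (0x79): reg=0xE4

Answer: 0xE4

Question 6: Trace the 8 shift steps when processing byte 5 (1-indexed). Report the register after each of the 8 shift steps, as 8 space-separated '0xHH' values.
After byte 1 (0x00): reg=0x00
After byte 2 (0xD6): reg=0x2C
After byte 3 (0x08): reg=0xFC
After byte 4 (0x43): reg=0x34
Register before byte 5: 0x34
After XOR with byte 0x79: 0x4D

Answer: 0x9A 0x33 0x66 0xCC 0x9F 0x39 0x72 0xE4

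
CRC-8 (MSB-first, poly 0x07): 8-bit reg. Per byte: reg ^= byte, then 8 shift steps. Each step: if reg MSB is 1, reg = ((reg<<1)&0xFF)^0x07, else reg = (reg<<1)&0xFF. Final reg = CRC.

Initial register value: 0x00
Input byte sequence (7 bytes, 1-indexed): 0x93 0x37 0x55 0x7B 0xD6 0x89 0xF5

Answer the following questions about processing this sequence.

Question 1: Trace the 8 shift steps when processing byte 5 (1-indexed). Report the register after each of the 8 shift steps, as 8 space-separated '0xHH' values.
After byte 1 (0x93): reg=0xF0
After byte 2 (0x37): reg=0x5B
After byte 3 (0x55): reg=0x2A
After byte 4 (0x7B): reg=0xB0
Register before byte 5: 0xB0
After XOR with byte 0xD6: 0x66

Answer: 0xCC 0x9F 0x39 0x72 0xE4 0xCF 0x99 0x35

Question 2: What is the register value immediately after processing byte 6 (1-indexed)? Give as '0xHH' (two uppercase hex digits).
Answer: 0x3D

Derivation:
After byte 1 (0x93): reg=0xF0
After byte 2 (0x37): reg=0x5B
After byte 3 (0x55): reg=0x2A
After byte 4 (0x7B): reg=0xB0
After byte 5 (0xD6): reg=0x35
After byte 6 (0x89): reg=0x3D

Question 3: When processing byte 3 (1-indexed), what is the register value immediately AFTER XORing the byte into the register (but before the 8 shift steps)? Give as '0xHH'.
Register before byte 3: 0x5B
Byte 3: 0x55
0x5B XOR 0x55 = 0x0E

Answer: 0x0E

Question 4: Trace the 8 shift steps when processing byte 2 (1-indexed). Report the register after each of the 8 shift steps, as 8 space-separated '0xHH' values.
Answer: 0x89 0x15 0x2A 0x54 0xA8 0x57 0xAE 0x5B

Derivation:
After byte 1 (0x93): reg=0xF0
Register before byte 2: 0xF0
After XOR with byte 0x37: 0xC7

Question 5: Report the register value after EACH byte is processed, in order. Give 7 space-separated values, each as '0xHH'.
0xF0 0x5B 0x2A 0xB0 0x35 0x3D 0x76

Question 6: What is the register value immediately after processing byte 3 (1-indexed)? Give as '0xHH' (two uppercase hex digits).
After byte 1 (0x93): reg=0xF0
After byte 2 (0x37): reg=0x5B
After byte 3 (0x55): reg=0x2A

Answer: 0x2A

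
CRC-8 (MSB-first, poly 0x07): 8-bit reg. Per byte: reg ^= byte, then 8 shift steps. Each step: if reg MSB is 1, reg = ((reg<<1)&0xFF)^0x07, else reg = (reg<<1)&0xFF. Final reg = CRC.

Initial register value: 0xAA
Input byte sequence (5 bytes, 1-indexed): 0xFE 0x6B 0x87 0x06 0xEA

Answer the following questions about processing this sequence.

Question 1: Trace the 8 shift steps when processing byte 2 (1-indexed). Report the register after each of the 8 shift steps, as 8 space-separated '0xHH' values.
After byte 1 (0xFE): reg=0xAB
Register before byte 2: 0xAB
After XOR with byte 0x6B: 0xC0

Answer: 0x87 0x09 0x12 0x24 0x48 0x90 0x27 0x4E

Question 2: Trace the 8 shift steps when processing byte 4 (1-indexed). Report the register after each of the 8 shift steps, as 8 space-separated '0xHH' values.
After byte 1 (0xFE): reg=0xAB
After byte 2 (0x6B): reg=0x4E
After byte 3 (0x87): reg=0x71
Register before byte 4: 0x71
After XOR with byte 0x06: 0x77

Answer: 0xEE 0xDB 0xB1 0x65 0xCA 0x93 0x21 0x42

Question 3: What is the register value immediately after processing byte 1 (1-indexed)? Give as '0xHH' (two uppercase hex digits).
After byte 1 (0xFE): reg=0xAB

Answer: 0xAB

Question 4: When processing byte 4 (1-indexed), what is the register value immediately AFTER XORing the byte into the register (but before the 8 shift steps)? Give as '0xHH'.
Register before byte 4: 0x71
Byte 4: 0x06
0x71 XOR 0x06 = 0x77

Answer: 0x77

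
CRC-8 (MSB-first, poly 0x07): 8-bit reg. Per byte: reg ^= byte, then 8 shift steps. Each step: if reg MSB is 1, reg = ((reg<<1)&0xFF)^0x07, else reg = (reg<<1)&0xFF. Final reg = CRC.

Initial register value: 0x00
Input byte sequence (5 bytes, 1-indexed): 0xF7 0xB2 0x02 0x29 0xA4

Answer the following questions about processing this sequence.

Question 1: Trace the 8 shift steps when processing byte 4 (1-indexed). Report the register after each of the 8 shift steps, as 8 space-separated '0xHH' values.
After byte 1 (0xF7): reg=0xCB
After byte 2 (0xB2): reg=0x68
After byte 3 (0x02): reg=0x11
Register before byte 4: 0x11
After XOR with byte 0x29: 0x38

Answer: 0x70 0xE0 0xC7 0x89 0x15 0x2A 0x54 0xA8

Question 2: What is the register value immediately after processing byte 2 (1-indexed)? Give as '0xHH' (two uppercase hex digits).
Answer: 0x68

Derivation:
After byte 1 (0xF7): reg=0xCB
After byte 2 (0xB2): reg=0x68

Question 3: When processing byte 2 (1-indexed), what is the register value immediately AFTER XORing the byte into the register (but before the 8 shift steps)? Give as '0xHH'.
Register before byte 2: 0xCB
Byte 2: 0xB2
0xCB XOR 0xB2 = 0x79

Answer: 0x79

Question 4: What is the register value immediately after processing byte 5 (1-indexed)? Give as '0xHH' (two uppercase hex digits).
After byte 1 (0xF7): reg=0xCB
After byte 2 (0xB2): reg=0x68
After byte 3 (0x02): reg=0x11
After byte 4 (0x29): reg=0xA8
After byte 5 (0xA4): reg=0x24

Answer: 0x24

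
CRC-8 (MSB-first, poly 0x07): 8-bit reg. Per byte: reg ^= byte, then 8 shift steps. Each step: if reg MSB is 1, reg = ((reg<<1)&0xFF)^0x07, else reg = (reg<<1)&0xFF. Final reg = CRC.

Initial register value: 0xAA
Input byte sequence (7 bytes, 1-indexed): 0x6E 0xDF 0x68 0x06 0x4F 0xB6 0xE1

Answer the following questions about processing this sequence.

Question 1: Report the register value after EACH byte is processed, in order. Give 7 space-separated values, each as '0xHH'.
0x52 0xAA 0x40 0xD5 0xCF 0x68 0xB6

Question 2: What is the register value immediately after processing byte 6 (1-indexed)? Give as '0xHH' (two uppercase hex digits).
After byte 1 (0x6E): reg=0x52
After byte 2 (0xDF): reg=0xAA
After byte 3 (0x68): reg=0x40
After byte 4 (0x06): reg=0xD5
After byte 5 (0x4F): reg=0xCF
After byte 6 (0xB6): reg=0x68

Answer: 0x68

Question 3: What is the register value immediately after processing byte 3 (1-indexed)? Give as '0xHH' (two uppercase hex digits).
Answer: 0x40

Derivation:
After byte 1 (0x6E): reg=0x52
After byte 2 (0xDF): reg=0xAA
After byte 3 (0x68): reg=0x40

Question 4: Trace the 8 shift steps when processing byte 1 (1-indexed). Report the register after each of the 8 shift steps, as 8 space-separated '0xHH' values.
Answer: 0x8F 0x19 0x32 0x64 0xC8 0x97 0x29 0x52

Derivation:
Register before byte 1: 0xAA
After XOR with byte 0x6E: 0xC4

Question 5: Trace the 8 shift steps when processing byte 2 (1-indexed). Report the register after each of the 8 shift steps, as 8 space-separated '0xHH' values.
Answer: 0x1D 0x3A 0x74 0xE8 0xD7 0xA9 0x55 0xAA

Derivation:
After byte 1 (0x6E): reg=0x52
Register before byte 2: 0x52
After XOR with byte 0xDF: 0x8D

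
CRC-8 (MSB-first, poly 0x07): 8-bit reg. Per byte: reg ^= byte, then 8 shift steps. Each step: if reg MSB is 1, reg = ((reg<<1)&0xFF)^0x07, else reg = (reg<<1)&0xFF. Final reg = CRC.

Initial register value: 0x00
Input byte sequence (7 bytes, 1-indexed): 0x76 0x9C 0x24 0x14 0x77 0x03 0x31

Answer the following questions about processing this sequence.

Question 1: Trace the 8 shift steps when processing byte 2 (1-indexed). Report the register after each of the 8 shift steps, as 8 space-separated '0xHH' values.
Answer: 0xB5 0x6D 0xDA 0xB3 0x61 0xC2 0x83 0x01

Derivation:
After byte 1 (0x76): reg=0x45
Register before byte 2: 0x45
After XOR with byte 0x9C: 0xD9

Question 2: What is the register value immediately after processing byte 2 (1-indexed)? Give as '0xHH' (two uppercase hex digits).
After byte 1 (0x76): reg=0x45
After byte 2 (0x9C): reg=0x01

Answer: 0x01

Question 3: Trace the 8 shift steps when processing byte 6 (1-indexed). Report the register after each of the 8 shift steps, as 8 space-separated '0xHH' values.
Answer: 0x85 0x0D 0x1A 0x34 0x68 0xD0 0xA7 0x49

Derivation:
After byte 1 (0x76): reg=0x45
After byte 2 (0x9C): reg=0x01
After byte 3 (0x24): reg=0xFB
After byte 4 (0x14): reg=0x83
After byte 5 (0x77): reg=0xC2
Register before byte 6: 0xC2
After XOR with byte 0x03: 0xC1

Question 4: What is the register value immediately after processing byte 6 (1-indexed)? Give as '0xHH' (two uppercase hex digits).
Answer: 0x49

Derivation:
After byte 1 (0x76): reg=0x45
After byte 2 (0x9C): reg=0x01
After byte 3 (0x24): reg=0xFB
After byte 4 (0x14): reg=0x83
After byte 5 (0x77): reg=0xC2
After byte 6 (0x03): reg=0x49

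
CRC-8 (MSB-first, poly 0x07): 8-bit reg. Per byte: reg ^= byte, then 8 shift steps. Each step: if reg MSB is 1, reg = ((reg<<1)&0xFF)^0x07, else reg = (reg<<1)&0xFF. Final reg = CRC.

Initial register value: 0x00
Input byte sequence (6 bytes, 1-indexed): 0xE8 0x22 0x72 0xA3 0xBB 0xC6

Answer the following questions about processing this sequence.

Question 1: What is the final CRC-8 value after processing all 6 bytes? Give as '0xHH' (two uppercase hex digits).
After byte 1 (0xE8): reg=0x96
After byte 2 (0x22): reg=0x05
After byte 3 (0x72): reg=0x42
After byte 4 (0xA3): reg=0xA9
After byte 5 (0xBB): reg=0x7E
After byte 6 (0xC6): reg=0x21

Answer: 0x21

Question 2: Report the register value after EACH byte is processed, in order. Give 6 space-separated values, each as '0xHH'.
0x96 0x05 0x42 0xA9 0x7E 0x21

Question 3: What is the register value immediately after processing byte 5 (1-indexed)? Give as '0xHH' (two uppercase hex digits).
After byte 1 (0xE8): reg=0x96
After byte 2 (0x22): reg=0x05
After byte 3 (0x72): reg=0x42
After byte 4 (0xA3): reg=0xA9
After byte 5 (0xBB): reg=0x7E

Answer: 0x7E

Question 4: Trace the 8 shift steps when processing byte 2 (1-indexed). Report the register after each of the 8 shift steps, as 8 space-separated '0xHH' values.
After byte 1 (0xE8): reg=0x96
Register before byte 2: 0x96
After XOR with byte 0x22: 0xB4

Answer: 0x6F 0xDE 0xBB 0x71 0xE2 0xC3 0x81 0x05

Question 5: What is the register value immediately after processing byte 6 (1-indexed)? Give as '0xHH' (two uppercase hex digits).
Answer: 0x21

Derivation:
After byte 1 (0xE8): reg=0x96
After byte 2 (0x22): reg=0x05
After byte 3 (0x72): reg=0x42
After byte 4 (0xA3): reg=0xA9
After byte 5 (0xBB): reg=0x7E
After byte 6 (0xC6): reg=0x21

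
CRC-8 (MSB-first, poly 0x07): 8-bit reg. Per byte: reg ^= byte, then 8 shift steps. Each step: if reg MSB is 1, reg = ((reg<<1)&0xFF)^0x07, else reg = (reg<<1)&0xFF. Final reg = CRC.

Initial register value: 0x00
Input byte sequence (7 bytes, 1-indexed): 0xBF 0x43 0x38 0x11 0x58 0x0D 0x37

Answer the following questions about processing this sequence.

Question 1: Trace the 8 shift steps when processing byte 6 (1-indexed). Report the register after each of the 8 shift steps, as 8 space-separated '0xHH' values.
After byte 1 (0xBF): reg=0x34
After byte 2 (0x43): reg=0x42
After byte 3 (0x38): reg=0x61
After byte 4 (0x11): reg=0x57
After byte 5 (0x58): reg=0x2D
Register before byte 6: 0x2D
After XOR with byte 0x0D: 0x20

Answer: 0x40 0x80 0x07 0x0E 0x1C 0x38 0x70 0xE0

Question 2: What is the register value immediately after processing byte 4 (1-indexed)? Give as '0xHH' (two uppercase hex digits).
Answer: 0x57

Derivation:
After byte 1 (0xBF): reg=0x34
After byte 2 (0x43): reg=0x42
After byte 3 (0x38): reg=0x61
After byte 4 (0x11): reg=0x57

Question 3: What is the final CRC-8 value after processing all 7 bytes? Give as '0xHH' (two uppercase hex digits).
After byte 1 (0xBF): reg=0x34
After byte 2 (0x43): reg=0x42
After byte 3 (0x38): reg=0x61
After byte 4 (0x11): reg=0x57
After byte 5 (0x58): reg=0x2D
After byte 6 (0x0D): reg=0xE0
After byte 7 (0x37): reg=0x2B

Answer: 0x2B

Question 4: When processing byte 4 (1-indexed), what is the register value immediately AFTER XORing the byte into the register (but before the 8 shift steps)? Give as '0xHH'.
Register before byte 4: 0x61
Byte 4: 0x11
0x61 XOR 0x11 = 0x70

Answer: 0x70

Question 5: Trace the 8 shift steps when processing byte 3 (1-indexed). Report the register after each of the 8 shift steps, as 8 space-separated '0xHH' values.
Answer: 0xF4 0xEF 0xD9 0xB5 0x6D 0xDA 0xB3 0x61

Derivation:
After byte 1 (0xBF): reg=0x34
After byte 2 (0x43): reg=0x42
Register before byte 3: 0x42
After XOR with byte 0x38: 0x7A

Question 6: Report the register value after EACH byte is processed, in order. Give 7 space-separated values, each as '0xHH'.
0x34 0x42 0x61 0x57 0x2D 0xE0 0x2B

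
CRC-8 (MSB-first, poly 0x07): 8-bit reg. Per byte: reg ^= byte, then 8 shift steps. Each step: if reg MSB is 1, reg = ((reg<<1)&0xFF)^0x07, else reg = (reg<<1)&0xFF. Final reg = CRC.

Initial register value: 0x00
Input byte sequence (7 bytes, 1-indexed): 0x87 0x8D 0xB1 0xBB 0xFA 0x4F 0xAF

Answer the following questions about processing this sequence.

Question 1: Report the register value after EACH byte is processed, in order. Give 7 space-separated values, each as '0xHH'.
0x9C 0x77 0x5C 0xBB 0xC0 0xA4 0x31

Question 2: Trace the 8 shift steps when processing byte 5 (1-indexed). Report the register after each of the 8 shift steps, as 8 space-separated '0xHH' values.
Answer: 0x82 0x03 0x06 0x0C 0x18 0x30 0x60 0xC0

Derivation:
After byte 1 (0x87): reg=0x9C
After byte 2 (0x8D): reg=0x77
After byte 3 (0xB1): reg=0x5C
After byte 4 (0xBB): reg=0xBB
Register before byte 5: 0xBB
After XOR with byte 0xFA: 0x41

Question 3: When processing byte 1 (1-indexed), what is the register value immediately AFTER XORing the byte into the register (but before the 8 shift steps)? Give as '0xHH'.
Answer: 0x87

Derivation:
Register before byte 1: 0x00
Byte 1: 0x87
0x00 XOR 0x87 = 0x87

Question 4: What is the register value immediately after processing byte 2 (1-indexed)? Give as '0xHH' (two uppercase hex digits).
Answer: 0x77

Derivation:
After byte 1 (0x87): reg=0x9C
After byte 2 (0x8D): reg=0x77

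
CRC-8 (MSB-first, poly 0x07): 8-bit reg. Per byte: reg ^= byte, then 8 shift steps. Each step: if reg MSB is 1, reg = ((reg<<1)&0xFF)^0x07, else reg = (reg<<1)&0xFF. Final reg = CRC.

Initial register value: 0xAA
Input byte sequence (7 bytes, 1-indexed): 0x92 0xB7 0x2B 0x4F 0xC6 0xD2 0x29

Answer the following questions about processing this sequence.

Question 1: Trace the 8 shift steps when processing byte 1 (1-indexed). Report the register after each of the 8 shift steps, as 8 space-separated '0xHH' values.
Register before byte 1: 0xAA
After XOR with byte 0x92: 0x38

Answer: 0x70 0xE0 0xC7 0x89 0x15 0x2A 0x54 0xA8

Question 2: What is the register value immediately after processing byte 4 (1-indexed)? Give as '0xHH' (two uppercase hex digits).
After byte 1 (0x92): reg=0xA8
After byte 2 (0xB7): reg=0x5D
After byte 3 (0x2B): reg=0x45
After byte 4 (0x4F): reg=0x36

Answer: 0x36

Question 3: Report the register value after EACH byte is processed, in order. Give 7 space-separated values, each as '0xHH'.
0xA8 0x5D 0x45 0x36 0xDE 0x24 0x23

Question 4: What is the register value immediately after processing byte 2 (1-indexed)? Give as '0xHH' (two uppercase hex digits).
Answer: 0x5D

Derivation:
After byte 1 (0x92): reg=0xA8
After byte 2 (0xB7): reg=0x5D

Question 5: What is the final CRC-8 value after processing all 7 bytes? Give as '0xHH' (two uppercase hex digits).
Answer: 0x23

Derivation:
After byte 1 (0x92): reg=0xA8
After byte 2 (0xB7): reg=0x5D
After byte 3 (0x2B): reg=0x45
After byte 4 (0x4F): reg=0x36
After byte 5 (0xC6): reg=0xDE
After byte 6 (0xD2): reg=0x24
After byte 7 (0x29): reg=0x23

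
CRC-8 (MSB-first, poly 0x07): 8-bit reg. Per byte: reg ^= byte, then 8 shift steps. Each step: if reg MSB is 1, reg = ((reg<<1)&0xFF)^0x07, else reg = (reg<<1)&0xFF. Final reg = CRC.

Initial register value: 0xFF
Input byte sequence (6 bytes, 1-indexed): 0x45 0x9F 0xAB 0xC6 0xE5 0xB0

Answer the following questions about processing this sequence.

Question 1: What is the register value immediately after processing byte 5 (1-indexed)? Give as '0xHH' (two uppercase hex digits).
After byte 1 (0x45): reg=0x2F
After byte 2 (0x9F): reg=0x19
After byte 3 (0xAB): reg=0x17
After byte 4 (0xC6): reg=0x39
After byte 5 (0xE5): reg=0x1A

Answer: 0x1A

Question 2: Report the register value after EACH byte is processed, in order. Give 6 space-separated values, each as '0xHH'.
0x2F 0x19 0x17 0x39 0x1A 0x5F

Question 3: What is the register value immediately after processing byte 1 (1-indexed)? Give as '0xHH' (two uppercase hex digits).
After byte 1 (0x45): reg=0x2F

Answer: 0x2F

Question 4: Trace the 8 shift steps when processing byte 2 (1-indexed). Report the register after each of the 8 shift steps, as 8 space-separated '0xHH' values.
Answer: 0x67 0xCE 0x9B 0x31 0x62 0xC4 0x8F 0x19

Derivation:
After byte 1 (0x45): reg=0x2F
Register before byte 2: 0x2F
After XOR with byte 0x9F: 0xB0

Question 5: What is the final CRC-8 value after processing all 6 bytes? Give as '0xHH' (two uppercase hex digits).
Answer: 0x5F

Derivation:
After byte 1 (0x45): reg=0x2F
After byte 2 (0x9F): reg=0x19
After byte 3 (0xAB): reg=0x17
After byte 4 (0xC6): reg=0x39
After byte 5 (0xE5): reg=0x1A
After byte 6 (0xB0): reg=0x5F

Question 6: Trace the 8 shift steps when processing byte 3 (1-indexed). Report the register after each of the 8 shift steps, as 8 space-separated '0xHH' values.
Answer: 0x63 0xC6 0x8B 0x11 0x22 0x44 0x88 0x17

Derivation:
After byte 1 (0x45): reg=0x2F
After byte 2 (0x9F): reg=0x19
Register before byte 3: 0x19
After XOR with byte 0xAB: 0xB2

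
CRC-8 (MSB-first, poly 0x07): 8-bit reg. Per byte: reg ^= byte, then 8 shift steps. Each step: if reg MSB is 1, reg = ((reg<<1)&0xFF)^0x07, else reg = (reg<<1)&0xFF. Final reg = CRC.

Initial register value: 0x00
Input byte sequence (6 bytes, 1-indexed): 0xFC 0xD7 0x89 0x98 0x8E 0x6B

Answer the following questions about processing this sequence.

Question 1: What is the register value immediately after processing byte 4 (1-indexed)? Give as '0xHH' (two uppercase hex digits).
Answer: 0x18

Derivation:
After byte 1 (0xFC): reg=0xFA
After byte 2 (0xD7): reg=0xC3
After byte 3 (0x89): reg=0xF1
After byte 4 (0x98): reg=0x18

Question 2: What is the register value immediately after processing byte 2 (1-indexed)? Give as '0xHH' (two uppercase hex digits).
Answer: 0xC3

Derivation:
After byte 1 (0xFC): reg=0xFA
After byte 2 (0xD7): reg=0xC3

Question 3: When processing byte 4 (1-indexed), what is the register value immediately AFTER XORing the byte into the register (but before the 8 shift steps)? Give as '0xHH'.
Register before byte 4: 0xF1
Byte 4: 0x98
0xF1 XOR 0x98 = 0x69

Answer: 0x69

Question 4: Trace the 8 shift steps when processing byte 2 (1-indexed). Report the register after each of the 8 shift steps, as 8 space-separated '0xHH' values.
Answer: 0x5A 0xB4 0x6F 0xDE 0xBB 0x71 0xE2 0xC3

Derivation:
After byte 1 (0xFC): reg=0xFA
Register before byte 2: 0xFA
After XOR with byte 0xD7: 0x2D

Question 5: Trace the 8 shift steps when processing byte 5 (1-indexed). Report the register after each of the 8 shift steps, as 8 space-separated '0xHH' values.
After byte 1 (0xFC): reg=0xFA
After byte 2 (0xD7): reg=0xC3
After byte 3 (0x89): reg=0xF1
After byte 4 (0x98): reg=0x18
Register before byte 5: 0x18
After XOR with byte 0x8E: 0x96

Answer: 0x2B 0x56 0xAC 0x5F 0xBE 0x7B 0xF6 0xEB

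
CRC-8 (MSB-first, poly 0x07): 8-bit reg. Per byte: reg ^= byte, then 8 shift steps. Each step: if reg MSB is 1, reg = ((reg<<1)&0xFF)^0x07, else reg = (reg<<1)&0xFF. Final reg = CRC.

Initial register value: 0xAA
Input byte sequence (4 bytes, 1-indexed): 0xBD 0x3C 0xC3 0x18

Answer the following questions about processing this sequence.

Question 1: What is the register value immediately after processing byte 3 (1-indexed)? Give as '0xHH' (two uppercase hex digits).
After byte 1 (0xBD): reg=0x65
After byte 2 (0x3C): reg=0x88
After byte 3 (0xC3): reg=0xF6

Answer: 0xF6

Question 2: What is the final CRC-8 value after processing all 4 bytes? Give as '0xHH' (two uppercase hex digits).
After byte 1 (0xBD): reg=0x65
After byte 2 (0x3C): reg=0x88
After byte 3 (0xC3): reg=0xF6
After byte 4 (0x18): reg=0x84

Answer: 0x84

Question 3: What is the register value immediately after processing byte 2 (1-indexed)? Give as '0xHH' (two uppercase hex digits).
Answer: 0x88

Derivation:
After byte 1 (0xBD): reg=0x65
After byte 2 (0x3C): reg=0x88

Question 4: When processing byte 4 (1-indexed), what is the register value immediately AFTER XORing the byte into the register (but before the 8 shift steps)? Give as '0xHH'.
Register before byte 4: 0xF6
Byte 4: 0x18
0xF6 XOR 0x18 = 0xEE

Answer: 0xEE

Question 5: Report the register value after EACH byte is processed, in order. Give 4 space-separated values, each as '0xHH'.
0x65 0x88 0xF6 0x84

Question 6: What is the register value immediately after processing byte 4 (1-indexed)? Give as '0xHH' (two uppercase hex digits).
Answer: 0x84

Derivation:
After byte 1 (0xBD): reg=0x65
After byte 2 (0x3C): reg=0x88
After byte 3 (0xC3): reg=0xF6
After byte 4 (0x18): reg=0x84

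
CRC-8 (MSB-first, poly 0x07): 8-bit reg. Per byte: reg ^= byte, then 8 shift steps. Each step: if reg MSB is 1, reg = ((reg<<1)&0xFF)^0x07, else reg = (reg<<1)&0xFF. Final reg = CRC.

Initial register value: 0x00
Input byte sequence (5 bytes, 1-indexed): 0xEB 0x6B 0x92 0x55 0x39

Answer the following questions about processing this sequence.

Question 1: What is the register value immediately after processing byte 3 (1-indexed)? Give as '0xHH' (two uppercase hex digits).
Answer: 0xB7

Derivation:
After byte 1 (0xEB): reg=0x9F
After byte 2 (0x6B): reg=0xC2
After byte 3 (0x92): reg=0xB7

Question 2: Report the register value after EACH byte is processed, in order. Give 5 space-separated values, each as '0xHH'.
0x9F 0xC2 0xB7 0xA0 0xC6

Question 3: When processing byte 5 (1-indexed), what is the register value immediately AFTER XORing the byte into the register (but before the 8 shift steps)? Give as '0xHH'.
Register before byte 5: 0xA0
Byte 5: 0x39
0xA0 XOR 0x39 = 0x99

Answer: 0x99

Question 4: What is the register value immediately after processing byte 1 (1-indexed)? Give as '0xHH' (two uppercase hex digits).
After byte 1 (0xEB): reg=0x9F

Answer: 0x9F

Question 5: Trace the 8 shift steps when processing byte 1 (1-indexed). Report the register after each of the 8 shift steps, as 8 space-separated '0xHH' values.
Answer: 0xD1 0xA5 0x4D 0x9A 0x33 0x66 0xCC 0x9F

Derivation:
Register before byte 1: 0x00
After XOR with byte 0xEB: 0xEB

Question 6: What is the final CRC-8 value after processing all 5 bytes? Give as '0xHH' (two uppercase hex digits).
Answer: 0xC6

Derivation:
After byte 1 (0xEB): reg=0x9F
After byte 2 (0x6B): reg=0xC2
After byte 3 (0x92): reg=0xB7
After byte 4 (0x55): reg=0xA0
After byte 5 (0x39): reg=0xC6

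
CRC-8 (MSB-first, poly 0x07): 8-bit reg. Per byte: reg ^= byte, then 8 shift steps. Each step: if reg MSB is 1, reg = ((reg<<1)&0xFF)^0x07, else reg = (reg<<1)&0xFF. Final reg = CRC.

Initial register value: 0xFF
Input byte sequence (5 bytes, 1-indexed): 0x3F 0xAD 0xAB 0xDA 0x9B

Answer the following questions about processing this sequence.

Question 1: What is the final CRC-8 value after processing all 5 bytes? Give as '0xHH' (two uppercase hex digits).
Answer: 0x0A

Derivation:
After byte 1 (0x3F): reg=0x4E
After byte 2 (0xAD): reg=0xA7
After byte 3 (0xAB): reg=0x24
After byte 4 (0xDA): reg=0xF4
After byte 5 (0x9B): reg=0x0A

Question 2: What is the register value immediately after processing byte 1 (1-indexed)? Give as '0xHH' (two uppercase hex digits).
Answer: 0x4E

Derivation:
After byte 1 (0x3F): reg=0x4E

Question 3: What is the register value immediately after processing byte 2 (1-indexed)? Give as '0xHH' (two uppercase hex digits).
Answer: 0xA7

Derivation:
After byte 1 (0x3F): reg=0x4E
After byte 2 (0xAD): reg=0xA7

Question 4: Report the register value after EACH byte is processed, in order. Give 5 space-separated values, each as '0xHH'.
0x4E 0xA7 0x24 0xF4 0x0A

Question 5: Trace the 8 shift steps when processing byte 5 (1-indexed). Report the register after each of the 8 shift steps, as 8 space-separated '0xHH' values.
Answer: 0xDE 0xBB 0x71 0xE2 0xC3 0x81 0x05 0x0A

Derivation:
After byte 1 (0x3F): reg=0x4E
After byte 2 (0xAD): reg=0xA7
After byte 3 (0xAB): reg=0x24
After byte 4 (0xDA): reg=0xF4
Register before byte 5: 0xF4
After XOR with byte 0x9B: 0x6F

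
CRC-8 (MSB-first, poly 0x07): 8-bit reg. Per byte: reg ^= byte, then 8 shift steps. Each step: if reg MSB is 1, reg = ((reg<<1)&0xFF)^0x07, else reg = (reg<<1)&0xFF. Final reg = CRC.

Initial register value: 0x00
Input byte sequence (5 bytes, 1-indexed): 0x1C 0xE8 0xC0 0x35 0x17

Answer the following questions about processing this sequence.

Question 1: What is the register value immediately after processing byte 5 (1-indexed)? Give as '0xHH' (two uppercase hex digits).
Answer: 0x20

Derivation:
After byte 1 (0x1C): reg=0x54
After byte 2 (0xE8): reg=0x3D
After byte 3 (0xC0): reg=0xFD
After byte 4 (0x35): reg=0x76
After byte 5 (0x17): reg=0x20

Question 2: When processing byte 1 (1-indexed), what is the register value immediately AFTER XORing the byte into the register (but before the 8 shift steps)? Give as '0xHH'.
Register before byte 1: 0x00
Byte 1: 0x1C
0x00 XOR 0x1C = 0x1C

Answer: 0x1C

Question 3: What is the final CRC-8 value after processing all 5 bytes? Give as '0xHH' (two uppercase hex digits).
Answer: 0x20

Derivation:
After byte 1 (0x1C): reg=0x54
After byte 2 (0xE8): reg=0x3D
After byte 3 (0xC0): reg=0xFD
After byte 4 (0x35): reg=0x76
After byte 5 (0x17): reg=0x20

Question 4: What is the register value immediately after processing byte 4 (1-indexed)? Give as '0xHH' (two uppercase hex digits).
After byte 1 (0x1C): reg=0x54
After byte 2 (0xE8): reg=0x3D
After byte 3 (0xC0): reg=0xFD
After byte 4 (0x35): reg=0x76

Answer: 0x76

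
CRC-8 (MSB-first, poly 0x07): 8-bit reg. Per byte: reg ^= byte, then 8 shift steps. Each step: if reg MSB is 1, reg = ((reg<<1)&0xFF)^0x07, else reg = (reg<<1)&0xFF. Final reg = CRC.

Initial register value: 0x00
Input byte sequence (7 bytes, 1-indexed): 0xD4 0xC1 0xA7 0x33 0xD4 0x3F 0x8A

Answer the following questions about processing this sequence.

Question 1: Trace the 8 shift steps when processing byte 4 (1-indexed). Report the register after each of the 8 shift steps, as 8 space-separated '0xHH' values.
After byte 1 (0xD4): reg=0x22
After byte 2 (0xC1): reg=0xA7
After byte 3 (0xA7): reg=0x00
Register before byte 4: 0x00
After XOR with byte 0x33: 0x33

Answer: 0x66 0xCC 0x9F 0x39 0x72 0xE4 0xCF 0x99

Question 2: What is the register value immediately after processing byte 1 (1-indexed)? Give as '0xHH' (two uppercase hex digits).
After byte 1 (0xD4): reg=0x22

Answer: 0x22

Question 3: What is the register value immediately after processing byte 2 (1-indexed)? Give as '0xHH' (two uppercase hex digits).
After byte 1 (0xD4): reg=0x22
After byte 2 (0xC1): reg=0xA7

Answer: 0xA7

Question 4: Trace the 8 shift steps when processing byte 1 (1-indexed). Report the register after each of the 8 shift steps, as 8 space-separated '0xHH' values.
Register before byte 1: 0x00
After XOR with byte 0xD4: 0xD4

Answer: 0xAF 0x59 0xB2 0x63 0xC6 0x8B 0x11 0x22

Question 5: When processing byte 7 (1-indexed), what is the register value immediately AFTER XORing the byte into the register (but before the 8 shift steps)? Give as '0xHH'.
Answer: 0x85

Derivation:
Register before byte 7: 0x0F
Byte 7: 0x8A
0x0F XOR 0x8A = 0x85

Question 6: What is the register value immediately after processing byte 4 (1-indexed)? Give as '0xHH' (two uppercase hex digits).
Answer: 0x99

Derivation:
After byte 1 (0xD4): reg=0x22
After byte 2 (0xC1): reg=0xA7
After byte 3 (0xA7): reg=0x00
After byte 4 (0x33): reg=0x99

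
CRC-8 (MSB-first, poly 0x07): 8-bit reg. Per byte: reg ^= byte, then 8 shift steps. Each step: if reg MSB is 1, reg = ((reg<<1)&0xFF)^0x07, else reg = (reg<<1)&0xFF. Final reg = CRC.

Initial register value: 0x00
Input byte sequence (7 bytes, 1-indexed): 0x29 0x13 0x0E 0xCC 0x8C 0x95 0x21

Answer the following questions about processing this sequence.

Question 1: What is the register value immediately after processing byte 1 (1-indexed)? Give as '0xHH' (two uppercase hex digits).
After byte 1 (0x29): reg=0xDF

Answer: 0xDF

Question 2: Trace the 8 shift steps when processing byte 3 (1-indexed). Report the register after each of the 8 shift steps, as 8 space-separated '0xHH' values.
After byte 1 (0x29): reg=0xDF
After byte 2 (0x13): reg=0x6A
Register before byte 3: 0x6A
After XOR with byte 0x0E: 0x64

Answer: 0xC8 0x97 0x29 0x52 0xA4 0x4F 0x9E 0x3B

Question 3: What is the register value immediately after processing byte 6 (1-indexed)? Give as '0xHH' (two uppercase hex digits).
Answer: 0xD2

Derivation:
After byte 1 (0x29): reg=0xDF
After byte 2 (0x13): reg=0x6A
After byte 3 (0x0E): reg=0x3B
After byte 4 (0xCC): reg=0xCB
After byte 5 (0x8C): reg=0xD2
After byte 6 (0x95): reg=0xD2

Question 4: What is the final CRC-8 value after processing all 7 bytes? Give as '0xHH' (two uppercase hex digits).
After byte 1 (0x29): reg=0xDF
After byte 2 (0x13): reg=0x6A
After byte 3 (0x0E): reg=0x3B
After byte 4 (0xCC): reg=0xCB
After byte 5 (0x8C): reg=0xD2
After byte 6 (0x95): reg=0xD2
After byte 7 (0x21): reg=0xD7

Answer: 0xD7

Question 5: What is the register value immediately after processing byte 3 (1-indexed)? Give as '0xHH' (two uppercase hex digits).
After byte 1 (0x29): reg=0xDF
After byte 2 (0x13): reg=0x6A
After byte 3 (0x0E): reg=0x3B

Answer: 0x3B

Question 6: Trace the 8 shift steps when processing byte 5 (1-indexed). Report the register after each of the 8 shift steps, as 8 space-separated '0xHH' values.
After byte 1 (0x29): reg=0xDF
After byte 2 (0x13): reg=0x6A
After byte 3 (0x0E): reg=0x3B
After byte 4 (0xCC): reg=0xCB
Register before byte 5: 0xCB
After XOR with byte 0x8C: 0x47

Answer: 0x8E 0x1B 0x36 0x6C 0xD8 0xB7 0x69 0xD2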